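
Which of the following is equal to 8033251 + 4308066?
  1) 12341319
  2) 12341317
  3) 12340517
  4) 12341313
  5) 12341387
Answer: 2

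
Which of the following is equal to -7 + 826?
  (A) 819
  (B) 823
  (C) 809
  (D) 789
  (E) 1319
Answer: A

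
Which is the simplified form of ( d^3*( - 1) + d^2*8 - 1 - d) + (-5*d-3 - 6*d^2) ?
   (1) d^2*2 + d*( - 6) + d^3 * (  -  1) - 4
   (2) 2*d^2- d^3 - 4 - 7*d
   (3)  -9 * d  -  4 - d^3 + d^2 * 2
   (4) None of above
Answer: 1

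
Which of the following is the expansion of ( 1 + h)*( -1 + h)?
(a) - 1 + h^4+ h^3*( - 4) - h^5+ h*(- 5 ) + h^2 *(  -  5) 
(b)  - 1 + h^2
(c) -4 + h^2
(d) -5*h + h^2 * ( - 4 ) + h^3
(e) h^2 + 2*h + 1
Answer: b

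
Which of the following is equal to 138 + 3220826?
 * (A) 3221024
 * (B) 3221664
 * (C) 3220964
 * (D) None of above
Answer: C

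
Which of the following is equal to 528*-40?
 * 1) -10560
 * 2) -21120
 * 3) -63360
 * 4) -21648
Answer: 2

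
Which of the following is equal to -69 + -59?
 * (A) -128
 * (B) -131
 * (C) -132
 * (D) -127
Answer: A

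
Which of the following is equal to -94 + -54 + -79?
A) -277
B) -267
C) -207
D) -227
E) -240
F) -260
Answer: D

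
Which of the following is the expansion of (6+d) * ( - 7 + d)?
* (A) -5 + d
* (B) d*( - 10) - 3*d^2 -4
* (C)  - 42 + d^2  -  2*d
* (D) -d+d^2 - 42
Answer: D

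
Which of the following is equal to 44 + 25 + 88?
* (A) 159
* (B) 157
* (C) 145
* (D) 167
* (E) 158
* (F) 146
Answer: B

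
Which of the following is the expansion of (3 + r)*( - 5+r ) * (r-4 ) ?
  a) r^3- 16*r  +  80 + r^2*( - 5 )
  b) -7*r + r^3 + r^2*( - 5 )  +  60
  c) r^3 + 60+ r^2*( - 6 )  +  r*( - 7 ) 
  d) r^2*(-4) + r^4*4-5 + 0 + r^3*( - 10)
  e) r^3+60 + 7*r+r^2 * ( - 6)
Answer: c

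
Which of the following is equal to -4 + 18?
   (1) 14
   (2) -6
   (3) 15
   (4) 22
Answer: 1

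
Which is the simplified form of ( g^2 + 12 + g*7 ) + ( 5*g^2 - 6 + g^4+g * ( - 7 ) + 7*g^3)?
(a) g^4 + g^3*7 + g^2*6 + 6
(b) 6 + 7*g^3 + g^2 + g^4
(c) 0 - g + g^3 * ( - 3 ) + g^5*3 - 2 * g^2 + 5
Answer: a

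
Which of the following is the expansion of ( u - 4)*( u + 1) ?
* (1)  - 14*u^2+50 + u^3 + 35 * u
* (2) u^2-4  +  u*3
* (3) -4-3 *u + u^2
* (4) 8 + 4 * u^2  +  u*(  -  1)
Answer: 3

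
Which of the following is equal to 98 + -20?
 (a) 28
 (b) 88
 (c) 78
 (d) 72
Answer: c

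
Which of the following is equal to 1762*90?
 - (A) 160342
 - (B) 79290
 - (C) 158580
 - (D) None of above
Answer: C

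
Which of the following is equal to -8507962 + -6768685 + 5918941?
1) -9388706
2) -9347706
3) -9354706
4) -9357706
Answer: 4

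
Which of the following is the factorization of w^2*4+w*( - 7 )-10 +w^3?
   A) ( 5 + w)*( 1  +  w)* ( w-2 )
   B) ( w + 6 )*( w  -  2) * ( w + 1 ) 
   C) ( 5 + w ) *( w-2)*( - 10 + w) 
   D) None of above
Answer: A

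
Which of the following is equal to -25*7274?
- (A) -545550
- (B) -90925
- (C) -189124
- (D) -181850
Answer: D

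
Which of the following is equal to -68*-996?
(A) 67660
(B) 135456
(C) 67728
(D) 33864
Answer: C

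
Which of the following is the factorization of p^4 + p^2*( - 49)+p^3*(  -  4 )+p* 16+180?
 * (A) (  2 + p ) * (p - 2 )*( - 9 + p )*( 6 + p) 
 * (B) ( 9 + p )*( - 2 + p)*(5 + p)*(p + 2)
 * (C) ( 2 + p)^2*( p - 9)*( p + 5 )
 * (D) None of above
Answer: D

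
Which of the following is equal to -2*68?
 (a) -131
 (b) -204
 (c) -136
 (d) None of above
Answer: c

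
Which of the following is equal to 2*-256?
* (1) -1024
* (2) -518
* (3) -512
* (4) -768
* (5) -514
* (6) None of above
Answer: 3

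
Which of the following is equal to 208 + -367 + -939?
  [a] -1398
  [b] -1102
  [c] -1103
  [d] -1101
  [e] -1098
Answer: e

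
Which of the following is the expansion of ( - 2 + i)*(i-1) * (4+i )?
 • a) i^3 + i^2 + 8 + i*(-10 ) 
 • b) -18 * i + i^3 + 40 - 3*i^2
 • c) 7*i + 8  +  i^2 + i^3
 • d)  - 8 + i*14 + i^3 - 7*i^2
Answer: a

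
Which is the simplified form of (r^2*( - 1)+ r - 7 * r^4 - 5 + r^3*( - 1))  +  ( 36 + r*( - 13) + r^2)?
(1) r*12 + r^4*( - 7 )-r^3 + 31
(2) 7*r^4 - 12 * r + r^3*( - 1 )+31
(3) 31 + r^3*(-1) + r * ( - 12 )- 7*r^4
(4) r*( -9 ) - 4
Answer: 3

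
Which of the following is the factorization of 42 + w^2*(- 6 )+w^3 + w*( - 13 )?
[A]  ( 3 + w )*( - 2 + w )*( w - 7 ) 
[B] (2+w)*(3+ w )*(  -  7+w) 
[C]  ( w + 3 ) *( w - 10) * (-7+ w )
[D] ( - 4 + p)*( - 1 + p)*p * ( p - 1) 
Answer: A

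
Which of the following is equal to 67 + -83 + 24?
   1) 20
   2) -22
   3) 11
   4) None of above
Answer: 4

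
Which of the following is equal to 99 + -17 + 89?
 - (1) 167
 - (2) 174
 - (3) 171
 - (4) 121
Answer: 3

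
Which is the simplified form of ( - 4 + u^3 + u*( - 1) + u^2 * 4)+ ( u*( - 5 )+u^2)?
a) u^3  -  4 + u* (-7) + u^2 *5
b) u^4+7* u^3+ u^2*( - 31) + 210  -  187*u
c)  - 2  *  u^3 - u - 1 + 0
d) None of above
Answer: d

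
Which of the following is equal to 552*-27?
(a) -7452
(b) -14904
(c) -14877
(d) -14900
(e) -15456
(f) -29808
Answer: b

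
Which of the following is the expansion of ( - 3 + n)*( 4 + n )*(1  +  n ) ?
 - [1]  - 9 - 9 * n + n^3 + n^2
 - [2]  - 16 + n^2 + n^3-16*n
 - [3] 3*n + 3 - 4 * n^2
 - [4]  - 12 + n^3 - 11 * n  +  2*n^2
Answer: 4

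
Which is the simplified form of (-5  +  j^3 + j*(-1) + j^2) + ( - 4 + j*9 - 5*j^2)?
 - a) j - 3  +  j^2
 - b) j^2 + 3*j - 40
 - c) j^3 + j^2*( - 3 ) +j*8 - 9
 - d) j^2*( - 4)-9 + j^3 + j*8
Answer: d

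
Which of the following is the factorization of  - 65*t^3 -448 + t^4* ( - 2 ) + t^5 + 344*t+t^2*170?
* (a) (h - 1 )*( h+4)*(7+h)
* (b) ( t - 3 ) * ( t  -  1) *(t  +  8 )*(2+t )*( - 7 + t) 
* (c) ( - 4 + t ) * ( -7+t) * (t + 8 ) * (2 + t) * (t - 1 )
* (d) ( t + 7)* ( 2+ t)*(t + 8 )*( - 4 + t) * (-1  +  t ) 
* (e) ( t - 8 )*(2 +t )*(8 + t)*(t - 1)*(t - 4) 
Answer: c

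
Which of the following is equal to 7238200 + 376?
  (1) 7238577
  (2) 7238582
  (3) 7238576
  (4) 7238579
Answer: 3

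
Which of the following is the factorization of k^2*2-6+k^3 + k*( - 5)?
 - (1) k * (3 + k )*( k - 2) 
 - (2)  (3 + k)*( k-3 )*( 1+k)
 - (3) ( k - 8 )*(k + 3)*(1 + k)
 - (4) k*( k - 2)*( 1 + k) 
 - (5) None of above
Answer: 5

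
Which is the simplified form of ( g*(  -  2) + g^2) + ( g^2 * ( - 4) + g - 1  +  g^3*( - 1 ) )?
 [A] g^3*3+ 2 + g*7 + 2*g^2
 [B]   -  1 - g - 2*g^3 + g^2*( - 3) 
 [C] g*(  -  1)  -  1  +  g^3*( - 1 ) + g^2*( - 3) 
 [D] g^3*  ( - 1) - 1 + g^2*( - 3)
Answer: C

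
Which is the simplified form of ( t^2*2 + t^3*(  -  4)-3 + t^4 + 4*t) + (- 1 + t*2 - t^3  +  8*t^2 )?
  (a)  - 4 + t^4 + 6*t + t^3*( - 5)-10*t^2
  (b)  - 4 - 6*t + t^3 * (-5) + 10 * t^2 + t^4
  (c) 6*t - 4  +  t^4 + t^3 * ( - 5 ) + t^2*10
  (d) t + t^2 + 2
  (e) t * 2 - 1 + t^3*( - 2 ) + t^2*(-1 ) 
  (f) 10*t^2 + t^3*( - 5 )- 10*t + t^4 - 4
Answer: c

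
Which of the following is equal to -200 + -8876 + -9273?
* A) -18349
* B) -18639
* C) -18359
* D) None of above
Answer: A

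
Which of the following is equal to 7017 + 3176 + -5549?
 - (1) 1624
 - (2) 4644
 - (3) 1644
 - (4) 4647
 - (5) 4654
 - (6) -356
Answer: 2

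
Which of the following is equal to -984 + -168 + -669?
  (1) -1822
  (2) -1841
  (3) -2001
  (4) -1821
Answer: 4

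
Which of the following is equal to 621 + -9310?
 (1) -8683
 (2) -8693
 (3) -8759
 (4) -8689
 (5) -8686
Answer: 4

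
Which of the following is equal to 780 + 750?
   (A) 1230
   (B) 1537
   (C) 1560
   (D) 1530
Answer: D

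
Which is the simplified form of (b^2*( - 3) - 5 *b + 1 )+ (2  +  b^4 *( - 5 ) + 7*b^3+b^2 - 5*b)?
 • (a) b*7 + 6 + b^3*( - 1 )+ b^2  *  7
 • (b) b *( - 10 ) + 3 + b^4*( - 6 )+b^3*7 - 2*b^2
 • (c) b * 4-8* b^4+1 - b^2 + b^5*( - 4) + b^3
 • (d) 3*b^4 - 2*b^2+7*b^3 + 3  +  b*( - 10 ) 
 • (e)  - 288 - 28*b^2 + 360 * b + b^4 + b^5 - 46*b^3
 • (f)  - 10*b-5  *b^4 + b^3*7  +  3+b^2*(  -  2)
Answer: f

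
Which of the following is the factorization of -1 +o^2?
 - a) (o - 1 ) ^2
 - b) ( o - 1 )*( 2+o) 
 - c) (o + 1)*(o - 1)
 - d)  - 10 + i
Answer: c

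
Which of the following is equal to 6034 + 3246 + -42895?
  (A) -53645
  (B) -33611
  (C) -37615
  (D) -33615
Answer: D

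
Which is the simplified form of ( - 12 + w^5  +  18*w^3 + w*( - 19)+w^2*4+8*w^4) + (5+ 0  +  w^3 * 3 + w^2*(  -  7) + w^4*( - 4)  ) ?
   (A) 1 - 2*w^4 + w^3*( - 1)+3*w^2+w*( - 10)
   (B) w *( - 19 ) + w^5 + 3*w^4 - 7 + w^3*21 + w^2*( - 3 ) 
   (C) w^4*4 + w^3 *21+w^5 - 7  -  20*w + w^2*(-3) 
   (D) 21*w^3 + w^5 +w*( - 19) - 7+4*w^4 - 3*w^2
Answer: D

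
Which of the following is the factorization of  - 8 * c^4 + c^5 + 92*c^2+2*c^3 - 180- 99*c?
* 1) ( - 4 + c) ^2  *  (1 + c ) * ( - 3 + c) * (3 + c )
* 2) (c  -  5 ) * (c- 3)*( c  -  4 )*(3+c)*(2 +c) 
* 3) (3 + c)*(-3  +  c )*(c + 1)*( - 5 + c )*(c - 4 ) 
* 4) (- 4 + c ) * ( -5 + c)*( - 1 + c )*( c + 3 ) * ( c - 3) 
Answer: 3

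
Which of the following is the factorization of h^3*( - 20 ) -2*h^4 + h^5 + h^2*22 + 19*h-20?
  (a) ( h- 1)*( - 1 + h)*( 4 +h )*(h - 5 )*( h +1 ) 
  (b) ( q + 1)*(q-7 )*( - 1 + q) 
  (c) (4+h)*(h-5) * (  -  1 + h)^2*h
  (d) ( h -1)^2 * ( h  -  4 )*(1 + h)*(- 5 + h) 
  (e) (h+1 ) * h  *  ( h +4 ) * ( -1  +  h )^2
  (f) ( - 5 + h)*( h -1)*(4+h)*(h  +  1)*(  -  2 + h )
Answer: a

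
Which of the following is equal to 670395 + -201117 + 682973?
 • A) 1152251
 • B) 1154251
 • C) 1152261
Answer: A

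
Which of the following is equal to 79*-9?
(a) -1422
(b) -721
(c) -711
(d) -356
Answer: c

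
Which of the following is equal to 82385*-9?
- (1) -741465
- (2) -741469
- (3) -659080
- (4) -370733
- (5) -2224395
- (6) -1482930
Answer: 1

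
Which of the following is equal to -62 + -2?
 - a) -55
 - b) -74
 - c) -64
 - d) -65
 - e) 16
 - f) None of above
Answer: c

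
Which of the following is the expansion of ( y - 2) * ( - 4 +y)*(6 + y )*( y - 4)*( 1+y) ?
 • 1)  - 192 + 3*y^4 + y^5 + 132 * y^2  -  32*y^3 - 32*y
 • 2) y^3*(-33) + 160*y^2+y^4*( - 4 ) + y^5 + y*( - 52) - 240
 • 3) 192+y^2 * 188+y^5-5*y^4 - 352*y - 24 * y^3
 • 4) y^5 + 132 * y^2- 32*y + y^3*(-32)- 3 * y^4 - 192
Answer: 4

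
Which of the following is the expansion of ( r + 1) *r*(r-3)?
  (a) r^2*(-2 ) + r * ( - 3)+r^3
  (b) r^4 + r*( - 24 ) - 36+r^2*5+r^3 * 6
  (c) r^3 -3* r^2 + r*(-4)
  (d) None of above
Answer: a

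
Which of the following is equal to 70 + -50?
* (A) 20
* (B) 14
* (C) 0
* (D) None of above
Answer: A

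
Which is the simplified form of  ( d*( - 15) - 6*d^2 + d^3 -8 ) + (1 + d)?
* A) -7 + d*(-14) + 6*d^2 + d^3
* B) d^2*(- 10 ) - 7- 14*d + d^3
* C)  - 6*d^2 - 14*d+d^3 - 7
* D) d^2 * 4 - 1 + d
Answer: C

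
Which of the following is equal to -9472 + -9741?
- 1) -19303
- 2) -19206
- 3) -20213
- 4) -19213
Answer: 4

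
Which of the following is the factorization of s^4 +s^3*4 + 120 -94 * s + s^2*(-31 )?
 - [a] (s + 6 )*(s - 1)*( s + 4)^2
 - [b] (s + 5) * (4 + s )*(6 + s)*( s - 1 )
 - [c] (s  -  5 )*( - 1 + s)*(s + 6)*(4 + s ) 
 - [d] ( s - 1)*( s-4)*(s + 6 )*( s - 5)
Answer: c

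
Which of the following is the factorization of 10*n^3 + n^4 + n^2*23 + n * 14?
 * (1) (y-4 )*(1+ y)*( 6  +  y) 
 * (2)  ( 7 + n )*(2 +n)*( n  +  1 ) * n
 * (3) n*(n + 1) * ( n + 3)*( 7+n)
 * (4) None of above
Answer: 2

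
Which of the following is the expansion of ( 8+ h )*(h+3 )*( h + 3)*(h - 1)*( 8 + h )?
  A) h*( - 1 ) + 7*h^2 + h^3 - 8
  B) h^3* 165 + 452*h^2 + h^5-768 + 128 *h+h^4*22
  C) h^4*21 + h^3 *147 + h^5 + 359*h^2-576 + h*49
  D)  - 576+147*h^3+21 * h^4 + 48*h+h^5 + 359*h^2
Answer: D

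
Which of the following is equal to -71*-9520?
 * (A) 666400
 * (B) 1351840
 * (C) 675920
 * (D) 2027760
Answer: C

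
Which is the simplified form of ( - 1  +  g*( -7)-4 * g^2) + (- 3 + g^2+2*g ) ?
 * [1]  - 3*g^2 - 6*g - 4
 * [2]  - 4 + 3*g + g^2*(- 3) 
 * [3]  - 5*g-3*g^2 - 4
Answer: 3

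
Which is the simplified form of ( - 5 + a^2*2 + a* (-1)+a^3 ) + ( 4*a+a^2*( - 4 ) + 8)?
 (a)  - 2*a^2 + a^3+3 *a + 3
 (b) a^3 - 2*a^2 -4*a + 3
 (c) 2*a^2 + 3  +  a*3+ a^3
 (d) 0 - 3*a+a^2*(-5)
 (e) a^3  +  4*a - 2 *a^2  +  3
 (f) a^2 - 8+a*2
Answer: a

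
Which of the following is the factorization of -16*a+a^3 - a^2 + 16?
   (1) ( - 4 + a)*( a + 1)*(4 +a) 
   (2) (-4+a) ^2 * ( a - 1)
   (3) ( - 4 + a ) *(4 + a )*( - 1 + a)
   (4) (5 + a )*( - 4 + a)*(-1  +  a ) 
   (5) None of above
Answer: 3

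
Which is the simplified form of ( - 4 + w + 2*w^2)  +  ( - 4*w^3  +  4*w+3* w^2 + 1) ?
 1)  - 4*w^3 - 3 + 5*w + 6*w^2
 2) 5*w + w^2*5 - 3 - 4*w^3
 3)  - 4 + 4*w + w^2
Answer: 2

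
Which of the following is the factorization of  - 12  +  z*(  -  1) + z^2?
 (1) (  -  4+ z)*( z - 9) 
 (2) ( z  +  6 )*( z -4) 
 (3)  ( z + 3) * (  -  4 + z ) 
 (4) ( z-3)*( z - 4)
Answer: 3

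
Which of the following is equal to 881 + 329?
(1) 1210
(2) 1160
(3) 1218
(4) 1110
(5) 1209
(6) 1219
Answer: 1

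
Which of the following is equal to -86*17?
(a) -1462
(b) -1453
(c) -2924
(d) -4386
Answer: a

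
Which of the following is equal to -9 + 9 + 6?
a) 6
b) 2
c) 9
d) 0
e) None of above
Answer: a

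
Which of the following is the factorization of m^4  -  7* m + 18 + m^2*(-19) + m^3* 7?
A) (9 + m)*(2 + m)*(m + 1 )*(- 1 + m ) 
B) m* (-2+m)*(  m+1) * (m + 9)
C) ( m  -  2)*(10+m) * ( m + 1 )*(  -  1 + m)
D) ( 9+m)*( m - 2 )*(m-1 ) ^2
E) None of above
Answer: E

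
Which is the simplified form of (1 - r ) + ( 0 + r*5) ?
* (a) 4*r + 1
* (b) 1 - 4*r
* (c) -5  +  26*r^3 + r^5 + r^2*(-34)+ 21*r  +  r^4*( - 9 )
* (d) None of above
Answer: a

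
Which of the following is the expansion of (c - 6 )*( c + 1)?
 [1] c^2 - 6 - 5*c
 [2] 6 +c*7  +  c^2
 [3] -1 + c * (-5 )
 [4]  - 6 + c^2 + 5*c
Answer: 1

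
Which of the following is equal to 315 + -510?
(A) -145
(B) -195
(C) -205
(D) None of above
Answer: B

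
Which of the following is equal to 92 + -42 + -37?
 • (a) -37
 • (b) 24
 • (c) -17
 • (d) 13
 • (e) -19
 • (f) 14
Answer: d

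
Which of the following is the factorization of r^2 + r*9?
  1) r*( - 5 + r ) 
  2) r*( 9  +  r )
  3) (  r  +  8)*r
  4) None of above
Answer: 2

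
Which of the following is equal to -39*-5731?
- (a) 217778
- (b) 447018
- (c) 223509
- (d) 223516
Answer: c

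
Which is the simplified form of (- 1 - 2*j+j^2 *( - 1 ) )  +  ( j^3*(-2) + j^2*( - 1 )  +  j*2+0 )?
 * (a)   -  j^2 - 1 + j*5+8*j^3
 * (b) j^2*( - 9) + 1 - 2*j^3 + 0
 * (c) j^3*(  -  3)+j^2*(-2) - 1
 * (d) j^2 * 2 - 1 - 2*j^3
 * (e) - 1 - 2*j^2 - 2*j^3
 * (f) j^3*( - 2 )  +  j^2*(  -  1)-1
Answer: e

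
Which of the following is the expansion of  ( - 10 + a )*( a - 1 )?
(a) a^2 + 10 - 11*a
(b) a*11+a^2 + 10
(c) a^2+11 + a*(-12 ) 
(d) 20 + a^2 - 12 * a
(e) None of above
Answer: a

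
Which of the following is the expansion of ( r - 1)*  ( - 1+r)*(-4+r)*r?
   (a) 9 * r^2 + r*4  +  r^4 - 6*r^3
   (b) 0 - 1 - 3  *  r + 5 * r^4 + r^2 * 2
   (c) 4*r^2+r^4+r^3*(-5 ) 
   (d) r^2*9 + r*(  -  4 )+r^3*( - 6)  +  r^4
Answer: d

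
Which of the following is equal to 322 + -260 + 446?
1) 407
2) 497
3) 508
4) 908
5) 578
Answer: 3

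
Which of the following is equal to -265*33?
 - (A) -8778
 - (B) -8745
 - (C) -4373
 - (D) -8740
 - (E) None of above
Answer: B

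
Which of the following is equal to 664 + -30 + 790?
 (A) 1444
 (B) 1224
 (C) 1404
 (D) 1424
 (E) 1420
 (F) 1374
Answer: D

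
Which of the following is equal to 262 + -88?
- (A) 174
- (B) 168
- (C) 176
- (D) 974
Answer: A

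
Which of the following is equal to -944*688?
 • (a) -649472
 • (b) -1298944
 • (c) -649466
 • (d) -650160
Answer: a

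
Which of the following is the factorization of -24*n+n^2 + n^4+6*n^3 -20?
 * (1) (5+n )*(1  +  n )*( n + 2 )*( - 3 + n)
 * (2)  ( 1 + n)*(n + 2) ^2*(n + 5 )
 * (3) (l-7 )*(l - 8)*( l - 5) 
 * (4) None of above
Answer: 4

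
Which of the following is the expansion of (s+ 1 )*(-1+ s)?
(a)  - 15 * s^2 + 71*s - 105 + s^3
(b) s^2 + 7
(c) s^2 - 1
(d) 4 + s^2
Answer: c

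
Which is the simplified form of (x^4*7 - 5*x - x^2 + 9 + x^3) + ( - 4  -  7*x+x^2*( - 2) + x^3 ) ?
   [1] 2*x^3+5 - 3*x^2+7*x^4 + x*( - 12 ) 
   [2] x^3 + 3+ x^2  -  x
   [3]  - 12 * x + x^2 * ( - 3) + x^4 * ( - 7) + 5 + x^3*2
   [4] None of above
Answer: 1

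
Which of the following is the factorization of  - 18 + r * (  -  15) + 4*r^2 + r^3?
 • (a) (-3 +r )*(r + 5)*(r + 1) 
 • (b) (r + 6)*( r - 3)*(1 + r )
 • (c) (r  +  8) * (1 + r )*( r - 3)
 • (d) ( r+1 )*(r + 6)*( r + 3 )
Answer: b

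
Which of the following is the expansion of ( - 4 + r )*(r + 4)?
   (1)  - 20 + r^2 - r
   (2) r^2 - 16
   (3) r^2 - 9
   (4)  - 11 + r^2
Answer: 2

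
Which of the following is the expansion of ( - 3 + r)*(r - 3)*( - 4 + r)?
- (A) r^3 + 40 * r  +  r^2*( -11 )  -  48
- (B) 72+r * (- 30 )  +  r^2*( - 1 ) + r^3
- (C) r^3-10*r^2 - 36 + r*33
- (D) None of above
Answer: C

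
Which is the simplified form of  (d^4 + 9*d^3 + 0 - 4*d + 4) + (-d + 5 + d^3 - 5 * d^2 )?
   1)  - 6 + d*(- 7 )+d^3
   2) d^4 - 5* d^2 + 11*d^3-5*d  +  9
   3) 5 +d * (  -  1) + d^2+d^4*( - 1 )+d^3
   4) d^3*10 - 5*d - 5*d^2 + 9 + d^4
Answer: 4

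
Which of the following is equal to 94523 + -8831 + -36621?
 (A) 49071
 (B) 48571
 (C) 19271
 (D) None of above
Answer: A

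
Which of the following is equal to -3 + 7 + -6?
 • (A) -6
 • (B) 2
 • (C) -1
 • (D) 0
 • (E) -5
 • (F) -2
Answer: F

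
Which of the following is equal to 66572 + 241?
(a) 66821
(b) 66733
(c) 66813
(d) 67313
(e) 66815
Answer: c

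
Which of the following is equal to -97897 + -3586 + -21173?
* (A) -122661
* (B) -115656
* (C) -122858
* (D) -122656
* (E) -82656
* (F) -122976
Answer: D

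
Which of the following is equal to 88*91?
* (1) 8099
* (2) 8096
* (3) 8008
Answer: 3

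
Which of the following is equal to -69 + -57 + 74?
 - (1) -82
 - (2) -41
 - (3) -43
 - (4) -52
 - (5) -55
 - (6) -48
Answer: 4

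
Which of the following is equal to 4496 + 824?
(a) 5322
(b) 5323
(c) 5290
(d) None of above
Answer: d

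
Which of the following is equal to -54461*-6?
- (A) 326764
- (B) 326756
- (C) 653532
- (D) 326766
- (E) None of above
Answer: D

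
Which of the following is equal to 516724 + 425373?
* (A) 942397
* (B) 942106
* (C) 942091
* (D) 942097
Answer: D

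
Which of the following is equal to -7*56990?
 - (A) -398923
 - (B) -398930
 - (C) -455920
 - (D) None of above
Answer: B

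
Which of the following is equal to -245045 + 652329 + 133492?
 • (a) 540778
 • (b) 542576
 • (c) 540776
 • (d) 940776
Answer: c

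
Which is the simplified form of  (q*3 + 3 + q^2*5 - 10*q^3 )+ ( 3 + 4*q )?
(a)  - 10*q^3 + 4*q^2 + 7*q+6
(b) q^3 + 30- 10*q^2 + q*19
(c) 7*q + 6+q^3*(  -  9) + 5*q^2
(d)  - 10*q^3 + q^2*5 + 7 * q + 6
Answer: d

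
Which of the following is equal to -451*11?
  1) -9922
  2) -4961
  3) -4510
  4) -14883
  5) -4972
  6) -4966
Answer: 2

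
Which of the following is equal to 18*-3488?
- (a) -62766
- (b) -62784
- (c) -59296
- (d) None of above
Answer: b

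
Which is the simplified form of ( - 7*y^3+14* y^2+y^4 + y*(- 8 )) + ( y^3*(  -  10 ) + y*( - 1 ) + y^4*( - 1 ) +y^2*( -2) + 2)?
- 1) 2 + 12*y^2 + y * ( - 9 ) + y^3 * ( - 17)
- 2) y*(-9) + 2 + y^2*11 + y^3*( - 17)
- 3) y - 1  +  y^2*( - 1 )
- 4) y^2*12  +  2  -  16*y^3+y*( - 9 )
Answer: 1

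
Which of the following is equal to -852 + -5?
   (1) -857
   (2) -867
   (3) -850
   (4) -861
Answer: 1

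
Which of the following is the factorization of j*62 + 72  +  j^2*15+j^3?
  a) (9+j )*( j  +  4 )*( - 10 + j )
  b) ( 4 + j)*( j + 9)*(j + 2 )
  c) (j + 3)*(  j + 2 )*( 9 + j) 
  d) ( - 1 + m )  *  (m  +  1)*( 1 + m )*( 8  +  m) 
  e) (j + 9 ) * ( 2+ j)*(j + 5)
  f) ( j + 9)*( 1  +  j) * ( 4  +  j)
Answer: b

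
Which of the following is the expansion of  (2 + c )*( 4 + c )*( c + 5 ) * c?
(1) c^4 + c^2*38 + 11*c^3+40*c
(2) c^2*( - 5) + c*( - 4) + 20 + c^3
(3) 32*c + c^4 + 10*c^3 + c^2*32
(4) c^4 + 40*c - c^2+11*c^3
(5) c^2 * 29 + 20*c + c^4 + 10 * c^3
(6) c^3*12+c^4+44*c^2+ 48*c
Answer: 1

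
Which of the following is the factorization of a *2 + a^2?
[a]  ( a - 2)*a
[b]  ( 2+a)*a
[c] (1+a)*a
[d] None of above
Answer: b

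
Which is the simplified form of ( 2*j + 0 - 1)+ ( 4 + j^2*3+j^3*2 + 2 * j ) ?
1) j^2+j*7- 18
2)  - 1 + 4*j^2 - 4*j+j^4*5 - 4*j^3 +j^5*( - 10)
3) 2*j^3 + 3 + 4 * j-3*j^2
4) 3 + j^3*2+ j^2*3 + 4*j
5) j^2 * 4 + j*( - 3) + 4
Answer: 4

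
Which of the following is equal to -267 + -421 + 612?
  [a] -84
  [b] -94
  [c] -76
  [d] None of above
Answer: c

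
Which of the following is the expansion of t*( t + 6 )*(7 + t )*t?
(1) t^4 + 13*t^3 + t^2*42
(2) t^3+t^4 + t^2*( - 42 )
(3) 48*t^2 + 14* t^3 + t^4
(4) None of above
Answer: 1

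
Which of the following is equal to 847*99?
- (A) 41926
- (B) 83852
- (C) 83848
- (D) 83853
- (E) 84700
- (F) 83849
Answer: D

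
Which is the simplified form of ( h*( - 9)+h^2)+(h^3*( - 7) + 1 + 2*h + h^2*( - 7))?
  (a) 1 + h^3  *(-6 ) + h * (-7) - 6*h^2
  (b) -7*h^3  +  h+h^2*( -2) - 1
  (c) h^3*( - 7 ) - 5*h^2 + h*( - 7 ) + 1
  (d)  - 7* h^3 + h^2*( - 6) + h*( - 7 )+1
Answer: d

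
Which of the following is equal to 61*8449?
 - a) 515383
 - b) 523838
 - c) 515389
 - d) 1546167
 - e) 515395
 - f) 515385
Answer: c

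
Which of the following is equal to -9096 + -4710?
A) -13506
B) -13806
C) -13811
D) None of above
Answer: B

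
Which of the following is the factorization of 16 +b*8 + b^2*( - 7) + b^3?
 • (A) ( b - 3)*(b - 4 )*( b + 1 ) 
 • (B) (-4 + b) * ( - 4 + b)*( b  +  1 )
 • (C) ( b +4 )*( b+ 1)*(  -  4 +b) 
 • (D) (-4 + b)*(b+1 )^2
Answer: B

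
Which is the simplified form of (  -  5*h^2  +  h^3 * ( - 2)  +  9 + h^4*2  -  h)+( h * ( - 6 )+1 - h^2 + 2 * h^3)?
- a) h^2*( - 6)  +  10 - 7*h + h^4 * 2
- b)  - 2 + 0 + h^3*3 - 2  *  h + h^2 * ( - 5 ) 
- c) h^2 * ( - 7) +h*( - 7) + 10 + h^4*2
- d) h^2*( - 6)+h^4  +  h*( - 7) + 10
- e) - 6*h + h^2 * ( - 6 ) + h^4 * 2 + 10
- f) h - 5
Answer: a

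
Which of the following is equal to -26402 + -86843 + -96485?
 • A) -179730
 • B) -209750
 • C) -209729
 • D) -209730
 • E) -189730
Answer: D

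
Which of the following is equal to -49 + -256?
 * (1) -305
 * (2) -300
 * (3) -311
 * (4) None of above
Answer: 1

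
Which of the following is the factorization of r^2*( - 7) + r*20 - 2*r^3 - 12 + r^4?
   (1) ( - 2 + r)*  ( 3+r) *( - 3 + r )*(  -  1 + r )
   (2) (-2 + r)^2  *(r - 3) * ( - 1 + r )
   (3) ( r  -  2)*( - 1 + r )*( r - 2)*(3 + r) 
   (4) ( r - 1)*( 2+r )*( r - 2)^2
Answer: 3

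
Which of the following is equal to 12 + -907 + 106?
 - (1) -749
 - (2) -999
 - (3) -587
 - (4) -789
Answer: 4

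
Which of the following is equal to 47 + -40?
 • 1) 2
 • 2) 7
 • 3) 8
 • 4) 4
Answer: 2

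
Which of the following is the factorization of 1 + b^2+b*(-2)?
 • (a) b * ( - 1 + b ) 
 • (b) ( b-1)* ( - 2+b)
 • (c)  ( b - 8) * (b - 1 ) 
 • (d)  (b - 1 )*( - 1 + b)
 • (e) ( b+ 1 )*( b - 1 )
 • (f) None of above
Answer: d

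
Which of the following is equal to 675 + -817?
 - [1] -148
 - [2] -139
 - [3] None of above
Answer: 3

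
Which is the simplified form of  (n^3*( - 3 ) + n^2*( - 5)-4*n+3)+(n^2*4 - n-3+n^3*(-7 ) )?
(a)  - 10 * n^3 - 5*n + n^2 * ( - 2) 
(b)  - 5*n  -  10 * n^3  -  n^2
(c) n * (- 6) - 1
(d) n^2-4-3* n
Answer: b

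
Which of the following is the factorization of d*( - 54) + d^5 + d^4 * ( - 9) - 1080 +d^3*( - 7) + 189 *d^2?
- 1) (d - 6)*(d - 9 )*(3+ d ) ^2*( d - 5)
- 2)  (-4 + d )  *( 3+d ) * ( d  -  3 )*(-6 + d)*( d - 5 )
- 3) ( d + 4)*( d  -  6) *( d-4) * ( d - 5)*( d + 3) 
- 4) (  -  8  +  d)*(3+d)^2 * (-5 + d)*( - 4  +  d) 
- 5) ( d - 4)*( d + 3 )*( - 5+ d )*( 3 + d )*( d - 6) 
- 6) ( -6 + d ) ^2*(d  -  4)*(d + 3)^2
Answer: 5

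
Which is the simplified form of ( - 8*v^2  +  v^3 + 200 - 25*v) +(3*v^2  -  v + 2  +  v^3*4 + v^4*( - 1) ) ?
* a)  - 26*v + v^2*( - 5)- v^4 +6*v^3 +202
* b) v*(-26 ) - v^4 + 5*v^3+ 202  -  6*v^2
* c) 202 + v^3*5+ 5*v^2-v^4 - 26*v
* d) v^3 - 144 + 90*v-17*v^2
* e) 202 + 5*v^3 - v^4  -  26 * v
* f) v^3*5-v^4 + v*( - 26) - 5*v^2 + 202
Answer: f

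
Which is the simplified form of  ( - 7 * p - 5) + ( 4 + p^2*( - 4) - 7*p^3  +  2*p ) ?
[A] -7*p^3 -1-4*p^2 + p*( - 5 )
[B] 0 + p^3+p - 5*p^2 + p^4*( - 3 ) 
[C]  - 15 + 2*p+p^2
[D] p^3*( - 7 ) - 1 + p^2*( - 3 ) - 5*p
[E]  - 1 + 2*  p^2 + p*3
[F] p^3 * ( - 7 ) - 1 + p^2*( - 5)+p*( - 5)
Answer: A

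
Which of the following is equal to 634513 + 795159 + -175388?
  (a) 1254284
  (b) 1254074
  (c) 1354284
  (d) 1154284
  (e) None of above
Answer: a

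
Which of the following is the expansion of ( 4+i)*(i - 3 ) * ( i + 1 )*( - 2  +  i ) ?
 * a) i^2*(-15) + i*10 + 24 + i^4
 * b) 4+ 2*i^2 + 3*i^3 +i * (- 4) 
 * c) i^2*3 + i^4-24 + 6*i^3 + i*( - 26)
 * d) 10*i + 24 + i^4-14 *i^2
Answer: a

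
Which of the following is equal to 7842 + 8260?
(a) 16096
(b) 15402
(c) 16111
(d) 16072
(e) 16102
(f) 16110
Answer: e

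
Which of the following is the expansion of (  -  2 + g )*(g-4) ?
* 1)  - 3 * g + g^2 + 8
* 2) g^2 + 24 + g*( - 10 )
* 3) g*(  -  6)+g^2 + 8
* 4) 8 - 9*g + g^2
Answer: 3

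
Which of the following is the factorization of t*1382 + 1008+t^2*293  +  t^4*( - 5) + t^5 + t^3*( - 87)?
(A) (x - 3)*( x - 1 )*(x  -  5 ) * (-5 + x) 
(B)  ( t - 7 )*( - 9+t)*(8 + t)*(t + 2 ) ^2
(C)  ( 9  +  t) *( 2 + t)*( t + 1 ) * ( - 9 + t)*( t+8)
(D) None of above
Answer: D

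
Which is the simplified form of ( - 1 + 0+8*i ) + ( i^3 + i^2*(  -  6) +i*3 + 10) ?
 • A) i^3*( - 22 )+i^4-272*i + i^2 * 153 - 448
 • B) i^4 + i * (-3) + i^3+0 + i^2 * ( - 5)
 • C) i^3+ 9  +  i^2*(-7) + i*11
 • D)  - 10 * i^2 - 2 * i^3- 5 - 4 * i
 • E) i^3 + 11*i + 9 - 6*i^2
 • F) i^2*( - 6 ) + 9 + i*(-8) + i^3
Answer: E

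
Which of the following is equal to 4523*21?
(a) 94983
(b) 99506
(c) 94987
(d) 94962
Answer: a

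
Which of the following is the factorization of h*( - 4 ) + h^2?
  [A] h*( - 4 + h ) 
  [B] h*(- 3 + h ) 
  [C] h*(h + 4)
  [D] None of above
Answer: A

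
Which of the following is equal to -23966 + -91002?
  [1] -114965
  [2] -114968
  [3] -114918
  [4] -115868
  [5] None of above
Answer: 2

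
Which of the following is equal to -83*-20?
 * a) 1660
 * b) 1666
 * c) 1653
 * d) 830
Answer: a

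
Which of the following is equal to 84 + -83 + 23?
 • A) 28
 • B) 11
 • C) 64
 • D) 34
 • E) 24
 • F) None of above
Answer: E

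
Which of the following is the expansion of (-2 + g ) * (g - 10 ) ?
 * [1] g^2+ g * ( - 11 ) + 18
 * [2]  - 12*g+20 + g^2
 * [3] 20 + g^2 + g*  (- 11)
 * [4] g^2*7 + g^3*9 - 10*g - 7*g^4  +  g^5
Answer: 2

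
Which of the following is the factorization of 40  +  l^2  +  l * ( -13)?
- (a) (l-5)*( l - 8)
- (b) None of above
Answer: a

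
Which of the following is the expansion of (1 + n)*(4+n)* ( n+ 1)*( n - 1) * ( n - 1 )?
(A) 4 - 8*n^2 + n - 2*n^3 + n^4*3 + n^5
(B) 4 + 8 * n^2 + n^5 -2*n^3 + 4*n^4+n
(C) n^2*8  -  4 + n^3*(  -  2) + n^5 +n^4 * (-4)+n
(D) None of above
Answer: D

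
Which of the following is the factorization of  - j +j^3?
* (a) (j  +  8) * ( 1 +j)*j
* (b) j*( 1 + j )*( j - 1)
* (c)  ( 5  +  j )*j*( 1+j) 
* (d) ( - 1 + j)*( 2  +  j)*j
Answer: b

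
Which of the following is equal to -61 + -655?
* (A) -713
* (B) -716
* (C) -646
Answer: B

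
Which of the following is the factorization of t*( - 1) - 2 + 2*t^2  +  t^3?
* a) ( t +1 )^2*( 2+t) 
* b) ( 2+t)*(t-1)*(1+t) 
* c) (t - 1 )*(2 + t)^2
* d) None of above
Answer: b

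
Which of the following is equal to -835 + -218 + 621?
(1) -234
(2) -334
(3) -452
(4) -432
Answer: 4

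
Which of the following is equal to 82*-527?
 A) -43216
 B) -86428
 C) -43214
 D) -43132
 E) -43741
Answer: C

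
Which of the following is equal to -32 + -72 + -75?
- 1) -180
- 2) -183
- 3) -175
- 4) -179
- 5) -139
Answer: 4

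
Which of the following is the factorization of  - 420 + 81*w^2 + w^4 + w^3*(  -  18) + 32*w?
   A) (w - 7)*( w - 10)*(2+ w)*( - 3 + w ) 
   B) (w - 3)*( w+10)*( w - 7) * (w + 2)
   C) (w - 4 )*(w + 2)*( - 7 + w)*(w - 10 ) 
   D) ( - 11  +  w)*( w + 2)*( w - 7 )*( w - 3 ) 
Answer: A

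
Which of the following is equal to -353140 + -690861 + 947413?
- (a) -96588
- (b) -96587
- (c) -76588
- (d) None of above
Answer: a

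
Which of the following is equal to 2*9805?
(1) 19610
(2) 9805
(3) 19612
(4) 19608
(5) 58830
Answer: 1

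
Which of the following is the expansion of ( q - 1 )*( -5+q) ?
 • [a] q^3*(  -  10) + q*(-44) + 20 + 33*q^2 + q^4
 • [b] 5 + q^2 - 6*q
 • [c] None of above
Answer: b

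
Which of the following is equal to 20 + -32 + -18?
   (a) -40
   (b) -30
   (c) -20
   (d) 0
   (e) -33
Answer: b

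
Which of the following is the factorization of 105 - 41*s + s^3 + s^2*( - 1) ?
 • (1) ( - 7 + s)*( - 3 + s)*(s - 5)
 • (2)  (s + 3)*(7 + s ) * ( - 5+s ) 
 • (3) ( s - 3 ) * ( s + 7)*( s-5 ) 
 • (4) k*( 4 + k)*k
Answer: 3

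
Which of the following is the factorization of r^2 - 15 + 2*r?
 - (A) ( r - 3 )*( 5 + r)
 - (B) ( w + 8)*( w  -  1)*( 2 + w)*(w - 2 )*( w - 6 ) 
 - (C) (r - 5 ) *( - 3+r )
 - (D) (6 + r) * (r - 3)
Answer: A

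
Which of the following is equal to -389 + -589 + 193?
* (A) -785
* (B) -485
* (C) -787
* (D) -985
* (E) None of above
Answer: A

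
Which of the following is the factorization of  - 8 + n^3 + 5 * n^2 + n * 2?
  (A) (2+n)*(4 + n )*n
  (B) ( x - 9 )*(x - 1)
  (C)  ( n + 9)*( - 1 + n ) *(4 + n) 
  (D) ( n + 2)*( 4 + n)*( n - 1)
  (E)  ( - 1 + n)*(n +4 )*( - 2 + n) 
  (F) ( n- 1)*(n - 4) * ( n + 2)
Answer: D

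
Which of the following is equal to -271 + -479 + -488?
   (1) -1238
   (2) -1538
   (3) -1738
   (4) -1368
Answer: 1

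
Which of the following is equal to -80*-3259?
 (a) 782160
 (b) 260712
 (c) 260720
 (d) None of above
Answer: c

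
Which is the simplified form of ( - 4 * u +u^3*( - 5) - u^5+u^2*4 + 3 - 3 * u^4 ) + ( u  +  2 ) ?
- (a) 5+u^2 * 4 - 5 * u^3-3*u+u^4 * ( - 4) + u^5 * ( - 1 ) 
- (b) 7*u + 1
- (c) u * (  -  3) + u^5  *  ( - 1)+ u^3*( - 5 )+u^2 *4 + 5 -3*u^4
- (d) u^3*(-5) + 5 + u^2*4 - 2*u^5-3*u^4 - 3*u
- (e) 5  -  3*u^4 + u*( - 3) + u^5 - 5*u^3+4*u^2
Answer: c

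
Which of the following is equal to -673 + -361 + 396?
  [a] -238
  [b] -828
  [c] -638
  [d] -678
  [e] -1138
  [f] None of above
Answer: c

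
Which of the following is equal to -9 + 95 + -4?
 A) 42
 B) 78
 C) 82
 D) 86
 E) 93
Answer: C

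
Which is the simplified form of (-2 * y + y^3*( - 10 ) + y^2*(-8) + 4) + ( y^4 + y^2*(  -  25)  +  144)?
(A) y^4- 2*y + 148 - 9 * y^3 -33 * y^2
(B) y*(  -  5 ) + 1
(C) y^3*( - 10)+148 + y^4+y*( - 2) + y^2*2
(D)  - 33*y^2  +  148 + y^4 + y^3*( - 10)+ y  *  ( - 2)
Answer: D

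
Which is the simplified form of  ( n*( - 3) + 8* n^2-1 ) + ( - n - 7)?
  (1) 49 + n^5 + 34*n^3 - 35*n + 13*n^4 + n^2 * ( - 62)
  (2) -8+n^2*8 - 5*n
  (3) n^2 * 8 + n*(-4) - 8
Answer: 3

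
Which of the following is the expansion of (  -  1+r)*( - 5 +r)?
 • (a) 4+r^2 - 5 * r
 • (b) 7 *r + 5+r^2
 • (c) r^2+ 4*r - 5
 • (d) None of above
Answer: d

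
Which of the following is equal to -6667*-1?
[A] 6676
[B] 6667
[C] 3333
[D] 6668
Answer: B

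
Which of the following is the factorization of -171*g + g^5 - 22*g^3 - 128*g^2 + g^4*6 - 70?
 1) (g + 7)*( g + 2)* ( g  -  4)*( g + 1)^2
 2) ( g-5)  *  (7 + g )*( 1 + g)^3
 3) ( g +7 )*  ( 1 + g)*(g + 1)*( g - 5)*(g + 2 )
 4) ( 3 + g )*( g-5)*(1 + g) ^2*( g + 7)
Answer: 3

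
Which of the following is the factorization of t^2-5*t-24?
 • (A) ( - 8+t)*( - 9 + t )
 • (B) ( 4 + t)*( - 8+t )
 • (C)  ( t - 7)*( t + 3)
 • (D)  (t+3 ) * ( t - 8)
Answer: D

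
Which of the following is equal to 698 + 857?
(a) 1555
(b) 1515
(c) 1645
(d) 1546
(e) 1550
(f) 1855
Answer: a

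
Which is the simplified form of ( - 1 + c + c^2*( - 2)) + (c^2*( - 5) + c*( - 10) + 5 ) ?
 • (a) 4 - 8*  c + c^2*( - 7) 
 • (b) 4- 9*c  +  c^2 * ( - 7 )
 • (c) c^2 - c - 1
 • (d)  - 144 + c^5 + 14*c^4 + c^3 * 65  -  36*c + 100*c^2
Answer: b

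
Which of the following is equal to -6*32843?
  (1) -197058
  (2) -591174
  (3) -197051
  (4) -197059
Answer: 1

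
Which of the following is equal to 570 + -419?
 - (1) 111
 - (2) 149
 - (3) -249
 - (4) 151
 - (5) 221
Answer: 4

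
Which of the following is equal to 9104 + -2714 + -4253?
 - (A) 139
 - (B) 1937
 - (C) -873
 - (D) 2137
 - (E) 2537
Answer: D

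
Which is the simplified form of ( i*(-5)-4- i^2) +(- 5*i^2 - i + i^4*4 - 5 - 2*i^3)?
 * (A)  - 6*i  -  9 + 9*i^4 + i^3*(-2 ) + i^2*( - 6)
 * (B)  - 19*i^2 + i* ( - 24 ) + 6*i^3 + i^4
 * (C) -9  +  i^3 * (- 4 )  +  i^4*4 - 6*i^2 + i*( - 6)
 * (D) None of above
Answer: D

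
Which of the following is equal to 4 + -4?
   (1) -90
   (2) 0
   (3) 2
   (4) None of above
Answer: 2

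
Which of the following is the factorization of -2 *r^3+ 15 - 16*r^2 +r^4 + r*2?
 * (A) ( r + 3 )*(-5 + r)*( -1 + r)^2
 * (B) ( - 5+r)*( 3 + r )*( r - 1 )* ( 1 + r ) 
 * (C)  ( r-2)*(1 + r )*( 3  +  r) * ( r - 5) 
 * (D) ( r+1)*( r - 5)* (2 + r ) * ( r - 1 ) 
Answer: B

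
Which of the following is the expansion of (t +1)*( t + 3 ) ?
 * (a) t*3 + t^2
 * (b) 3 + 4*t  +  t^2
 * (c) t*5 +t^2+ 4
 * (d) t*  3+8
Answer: b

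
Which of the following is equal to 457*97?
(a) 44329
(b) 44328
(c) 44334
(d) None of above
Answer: a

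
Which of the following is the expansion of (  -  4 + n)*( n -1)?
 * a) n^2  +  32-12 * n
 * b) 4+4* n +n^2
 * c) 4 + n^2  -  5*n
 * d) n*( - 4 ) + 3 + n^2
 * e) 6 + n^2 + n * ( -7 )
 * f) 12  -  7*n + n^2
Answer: c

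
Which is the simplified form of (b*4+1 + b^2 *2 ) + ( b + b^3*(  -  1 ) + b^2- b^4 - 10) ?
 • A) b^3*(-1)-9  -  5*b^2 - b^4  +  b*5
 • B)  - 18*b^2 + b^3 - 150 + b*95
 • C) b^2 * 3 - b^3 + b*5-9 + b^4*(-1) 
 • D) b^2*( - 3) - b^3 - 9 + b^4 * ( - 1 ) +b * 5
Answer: C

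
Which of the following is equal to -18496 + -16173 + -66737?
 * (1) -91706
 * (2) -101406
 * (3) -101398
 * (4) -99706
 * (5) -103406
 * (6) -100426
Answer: 2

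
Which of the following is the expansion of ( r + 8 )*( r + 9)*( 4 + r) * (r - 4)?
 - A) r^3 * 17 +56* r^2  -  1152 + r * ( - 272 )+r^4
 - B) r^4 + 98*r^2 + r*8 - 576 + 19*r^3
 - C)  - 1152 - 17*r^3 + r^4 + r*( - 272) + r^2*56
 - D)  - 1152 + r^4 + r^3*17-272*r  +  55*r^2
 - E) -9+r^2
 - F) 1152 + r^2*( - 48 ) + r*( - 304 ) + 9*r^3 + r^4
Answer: A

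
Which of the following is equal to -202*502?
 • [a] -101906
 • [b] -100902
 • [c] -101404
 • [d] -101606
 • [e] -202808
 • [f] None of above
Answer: c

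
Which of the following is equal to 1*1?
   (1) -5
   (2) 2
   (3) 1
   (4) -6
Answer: 3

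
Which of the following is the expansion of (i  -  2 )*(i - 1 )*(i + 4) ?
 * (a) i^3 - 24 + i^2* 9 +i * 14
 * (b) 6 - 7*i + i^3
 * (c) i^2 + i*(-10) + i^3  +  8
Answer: c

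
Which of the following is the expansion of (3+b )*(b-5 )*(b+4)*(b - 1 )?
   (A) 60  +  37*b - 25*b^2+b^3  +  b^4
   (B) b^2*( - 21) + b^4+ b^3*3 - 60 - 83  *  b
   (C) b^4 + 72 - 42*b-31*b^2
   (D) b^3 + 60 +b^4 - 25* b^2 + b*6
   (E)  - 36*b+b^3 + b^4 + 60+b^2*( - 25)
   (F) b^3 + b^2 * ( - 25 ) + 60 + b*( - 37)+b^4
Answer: F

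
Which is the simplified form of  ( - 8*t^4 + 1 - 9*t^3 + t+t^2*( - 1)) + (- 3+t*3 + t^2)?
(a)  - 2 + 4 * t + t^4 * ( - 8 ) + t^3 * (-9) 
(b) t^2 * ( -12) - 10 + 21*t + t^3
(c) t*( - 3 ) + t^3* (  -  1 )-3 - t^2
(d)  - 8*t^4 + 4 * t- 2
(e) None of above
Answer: a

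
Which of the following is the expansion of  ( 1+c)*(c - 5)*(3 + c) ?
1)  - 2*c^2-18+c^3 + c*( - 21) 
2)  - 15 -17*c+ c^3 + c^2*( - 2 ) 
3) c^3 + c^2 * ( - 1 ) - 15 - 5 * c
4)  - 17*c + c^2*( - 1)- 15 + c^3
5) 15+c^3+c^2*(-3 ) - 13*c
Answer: 4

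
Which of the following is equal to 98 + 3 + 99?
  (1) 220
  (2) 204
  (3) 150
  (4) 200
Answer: 4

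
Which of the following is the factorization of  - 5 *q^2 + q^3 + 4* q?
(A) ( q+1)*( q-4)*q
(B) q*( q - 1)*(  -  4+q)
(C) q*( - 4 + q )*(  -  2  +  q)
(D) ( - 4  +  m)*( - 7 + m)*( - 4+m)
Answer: B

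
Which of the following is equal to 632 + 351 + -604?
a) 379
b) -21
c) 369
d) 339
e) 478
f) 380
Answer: a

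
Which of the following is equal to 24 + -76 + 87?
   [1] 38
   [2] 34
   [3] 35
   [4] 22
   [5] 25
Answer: 3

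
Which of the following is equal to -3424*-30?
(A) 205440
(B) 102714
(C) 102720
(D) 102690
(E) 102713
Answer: C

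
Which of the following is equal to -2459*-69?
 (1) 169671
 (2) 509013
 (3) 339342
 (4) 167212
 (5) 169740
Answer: 1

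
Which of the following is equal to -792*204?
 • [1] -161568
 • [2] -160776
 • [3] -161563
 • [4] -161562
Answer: 1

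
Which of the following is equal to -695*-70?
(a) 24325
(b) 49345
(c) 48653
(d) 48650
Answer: d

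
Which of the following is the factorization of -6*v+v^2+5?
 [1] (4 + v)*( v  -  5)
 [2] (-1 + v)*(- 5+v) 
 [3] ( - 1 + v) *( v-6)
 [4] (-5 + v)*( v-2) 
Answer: 2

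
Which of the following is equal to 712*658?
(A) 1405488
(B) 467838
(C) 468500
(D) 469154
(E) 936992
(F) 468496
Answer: F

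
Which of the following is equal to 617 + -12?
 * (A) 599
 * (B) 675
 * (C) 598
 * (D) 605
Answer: D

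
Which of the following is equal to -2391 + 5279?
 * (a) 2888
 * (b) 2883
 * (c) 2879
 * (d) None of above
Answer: a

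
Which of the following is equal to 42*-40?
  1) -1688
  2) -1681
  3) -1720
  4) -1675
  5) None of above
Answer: 5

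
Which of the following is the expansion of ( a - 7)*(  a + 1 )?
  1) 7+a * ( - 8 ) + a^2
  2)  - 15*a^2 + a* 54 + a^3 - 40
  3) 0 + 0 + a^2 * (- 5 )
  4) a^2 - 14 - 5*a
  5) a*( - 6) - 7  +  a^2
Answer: 5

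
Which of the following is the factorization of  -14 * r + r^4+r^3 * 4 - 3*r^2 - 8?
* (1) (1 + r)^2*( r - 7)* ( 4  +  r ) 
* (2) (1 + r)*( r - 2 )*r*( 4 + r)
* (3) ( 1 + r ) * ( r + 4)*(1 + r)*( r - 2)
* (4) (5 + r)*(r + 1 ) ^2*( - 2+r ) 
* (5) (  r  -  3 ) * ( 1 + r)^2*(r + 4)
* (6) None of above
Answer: 3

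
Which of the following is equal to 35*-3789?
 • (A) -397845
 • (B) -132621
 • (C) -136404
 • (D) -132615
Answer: D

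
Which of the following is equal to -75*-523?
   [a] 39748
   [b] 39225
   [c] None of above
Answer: b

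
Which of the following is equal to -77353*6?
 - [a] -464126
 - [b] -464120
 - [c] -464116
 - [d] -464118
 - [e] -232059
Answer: d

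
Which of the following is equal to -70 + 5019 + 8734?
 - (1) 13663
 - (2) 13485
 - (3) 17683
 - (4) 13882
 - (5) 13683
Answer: 5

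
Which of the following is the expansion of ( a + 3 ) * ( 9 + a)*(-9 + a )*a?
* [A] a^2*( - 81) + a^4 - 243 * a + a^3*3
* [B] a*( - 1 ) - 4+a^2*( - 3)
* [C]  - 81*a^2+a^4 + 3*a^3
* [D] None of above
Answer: A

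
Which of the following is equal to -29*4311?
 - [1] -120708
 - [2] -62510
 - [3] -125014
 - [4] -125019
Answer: 4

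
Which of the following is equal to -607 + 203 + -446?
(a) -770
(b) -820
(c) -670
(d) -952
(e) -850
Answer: e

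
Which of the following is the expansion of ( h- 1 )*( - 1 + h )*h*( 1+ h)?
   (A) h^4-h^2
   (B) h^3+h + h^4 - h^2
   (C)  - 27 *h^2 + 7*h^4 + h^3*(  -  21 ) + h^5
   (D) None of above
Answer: D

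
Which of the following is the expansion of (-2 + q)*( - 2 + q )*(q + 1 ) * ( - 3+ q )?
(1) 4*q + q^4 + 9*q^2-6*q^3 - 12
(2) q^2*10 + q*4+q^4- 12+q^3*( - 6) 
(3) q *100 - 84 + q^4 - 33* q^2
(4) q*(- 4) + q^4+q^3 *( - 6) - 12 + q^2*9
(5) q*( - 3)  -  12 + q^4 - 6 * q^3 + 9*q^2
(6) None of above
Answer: 1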